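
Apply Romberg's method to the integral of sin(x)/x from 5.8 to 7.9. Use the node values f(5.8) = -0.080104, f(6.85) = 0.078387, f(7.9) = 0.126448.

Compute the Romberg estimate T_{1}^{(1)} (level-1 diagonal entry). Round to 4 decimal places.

0.1260

T_{0}^{(0)} (trapezoid, 1 panel, h=2.1000): 0.048661
T_{1}^{(0)} (trapezoid, 2 panels, h=1.0500): 0.106637
T_{1}^{(1)} = 0.106637 + (0.106637 − 0.048661)/3 = 0.125962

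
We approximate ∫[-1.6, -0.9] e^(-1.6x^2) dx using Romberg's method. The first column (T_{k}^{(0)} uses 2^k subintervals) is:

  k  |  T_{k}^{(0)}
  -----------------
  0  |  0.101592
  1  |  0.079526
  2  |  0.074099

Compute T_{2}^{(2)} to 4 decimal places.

T_{1}^{(1)} = (4·0.079526 − 0.101592) / 3 = 0.072171
T_{2}^{(1)} = 0.074099 + (0.074099 − 0.079526)/3 = 0.072290
T_{2}^{(2)} = (16·0.072290 − 0.072171) / 15 = 0.072298
(Column j=1 coincides with Simpson's rule on the same nodes.)

0.0723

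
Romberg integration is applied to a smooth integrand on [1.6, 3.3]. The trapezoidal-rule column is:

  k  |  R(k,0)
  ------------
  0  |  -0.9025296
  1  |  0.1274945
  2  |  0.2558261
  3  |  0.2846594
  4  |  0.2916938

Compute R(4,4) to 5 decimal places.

0.29402

Richardson extrapolation on the trapezoidal column (denominator 4−1=3):
R(1,1) = (4·0.1274945 − (-0.9025296)) / 3 = 0.4708359
R(2,1) = (4·0.2558261 − 0.1274945) / 3 = 0.2986033
R(3,1) = (4·0.2846594 − 0.2558261) / 3 = 0.2942705
R(4,1) = (4·0.2916938 − 0.2846594) / 3 = 0.2940386
R(2,2) = 0.2986033 + (0.2986033 − 0.4708359)/15 = 0.2871211
R(3,2) = (16·0.2942705 − 0.2986033) / 15 = 0.2939816
R(4,2) = 0.2940386 + (0.2940386 − 0.2942705)/15 = 0.2940231
R(3,3) = 0.2939816 + (0.2939816 − 0.2871211)/63 = 0.2940905
R(4,3) = 0.2940231 + (0.2940231 − 0.2939816)/63 = 0.2940238
R(4,4) = 0.2940238 + (0.2940238 − 0.2940905)/255 = 0.2940235
(Column j=1 coincides with Simpson's rule on the same nodes.)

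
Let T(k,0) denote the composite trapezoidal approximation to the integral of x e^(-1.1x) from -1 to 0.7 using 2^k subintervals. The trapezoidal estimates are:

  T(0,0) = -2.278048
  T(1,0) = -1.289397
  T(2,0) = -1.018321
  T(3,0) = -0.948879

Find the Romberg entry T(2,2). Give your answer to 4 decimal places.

-0.9258

T(1,1) = -1.289397 + (-1.289397 − (-2.278048))/3 = -0.959847
T(2,1) = -1.018321 + (-1.018321 − (-1.289397))/3 = -0.927962
T(2,2) = (16·(-0.927962) − (-0.959847)) / 15 = -0.925836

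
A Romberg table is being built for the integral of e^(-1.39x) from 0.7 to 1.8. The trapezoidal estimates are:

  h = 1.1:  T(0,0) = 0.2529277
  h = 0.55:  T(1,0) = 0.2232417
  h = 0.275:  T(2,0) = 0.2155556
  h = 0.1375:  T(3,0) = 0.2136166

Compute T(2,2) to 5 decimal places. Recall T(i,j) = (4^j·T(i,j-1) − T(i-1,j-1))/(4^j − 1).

0.21297

Richardson extrapolation on the trapezoidal column (denominator 4−1=3):
T(1,1) = 0.2232417 + (0.2232417 − 0.2529277)/3 = 0.2133464
T(2,1) = (4·0.2155556 − 0.2232417) / 3 = 0.2129936
T(2,2) = 0.2129936 + (0.2129936 − 0.2133464)/15 = 0.2129701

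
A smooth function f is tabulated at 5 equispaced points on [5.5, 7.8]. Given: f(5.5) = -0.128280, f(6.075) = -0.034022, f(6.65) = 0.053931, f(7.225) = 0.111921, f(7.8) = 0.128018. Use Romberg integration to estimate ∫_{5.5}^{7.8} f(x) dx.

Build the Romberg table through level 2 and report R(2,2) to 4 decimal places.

R(0,0) (trapezoid, 1 panel, h=2.3000): -0.000301
R(1,0) (trapezoid, 2 panels, h=1.1500): 0.061870
R(2,0) (trapezoid, 4 panels, h=0.5750): 0.075727
R(1,1) = 0.061870 + (0.061870 − (-0.000301))/3 = 0.082594
R(2,1) = 0.075727 + (0.075727 − 0.061870)/3 = 0.080346
R(2,2) = 0.080346 + (0.080346 − 0.082594)/15 = 0.080196

0.0802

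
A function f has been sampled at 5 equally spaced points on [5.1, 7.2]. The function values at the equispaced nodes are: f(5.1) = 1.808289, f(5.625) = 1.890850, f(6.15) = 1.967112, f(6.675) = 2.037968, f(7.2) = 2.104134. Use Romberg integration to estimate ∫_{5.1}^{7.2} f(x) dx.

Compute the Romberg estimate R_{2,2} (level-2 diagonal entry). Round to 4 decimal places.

4.1233

R_{0,0} (trapezoid, 1 panel, h=2.1000): 4.108044
R_{1,0} (trapezoid, 2 panels, h=1.0500): 4.119490
R_{2,0} (trapezoid, 4 panels, h=0.5250): 4.122374
R_{1,1} = 4.119490 + (4.119490 − 4.108044)/3 = 4.123305
R_{2,1} = 4.122374 + (4.122374 − 4.119490)/3 = 4.123335
R_{2,2} = 4.123335 + (4.123335 − 4.123305)/15 = 4.123337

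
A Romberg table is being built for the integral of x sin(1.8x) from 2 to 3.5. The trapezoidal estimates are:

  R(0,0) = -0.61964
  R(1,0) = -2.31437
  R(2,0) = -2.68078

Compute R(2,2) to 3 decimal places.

-2.798

R(1,1) = (4·(-2.31437) − (-0.61964)) / 3 = -2.87928
R(2,1) = (4·(-2.68078) − (-2.31437)) / 3 = -2.80292
R(2,2) = -2.80292 + (-2.80292 − (-2.87928))/15 = -2.79783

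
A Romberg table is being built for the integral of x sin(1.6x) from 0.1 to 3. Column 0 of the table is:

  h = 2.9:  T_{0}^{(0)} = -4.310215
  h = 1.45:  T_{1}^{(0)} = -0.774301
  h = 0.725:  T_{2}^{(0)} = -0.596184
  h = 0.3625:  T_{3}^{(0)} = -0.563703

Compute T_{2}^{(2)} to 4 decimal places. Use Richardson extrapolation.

T_{1}^{(1)} = (4·(-0.774301) − (-4.310215)) / 3 = 0.404337
T_{2}^{(1)} = -0.596184 + (-0.596184 − (-0.774301))/3 = -0.536812
T_{2}^{(2)} = (16·(-0.536812) − 0.404337) / 15 = -0.599555

-0.5996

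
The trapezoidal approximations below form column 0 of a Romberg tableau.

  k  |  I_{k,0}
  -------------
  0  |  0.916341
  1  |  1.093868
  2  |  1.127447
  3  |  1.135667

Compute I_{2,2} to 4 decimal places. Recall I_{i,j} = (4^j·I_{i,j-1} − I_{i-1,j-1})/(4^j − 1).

Richardson extrapolation on the trapezoidal column (denominator 4−1=3):
I_{1,1} = 1.093868 + (1.093868 − 0.916341)/3 = 1.153044
I_{2,1} = 1.127447 + (1.127447 − 1.093868)/3 = 1.138640
I_{2,2} = 1.138640 + (1.138640 − 1.153044)/15 = 1.137680

1.1377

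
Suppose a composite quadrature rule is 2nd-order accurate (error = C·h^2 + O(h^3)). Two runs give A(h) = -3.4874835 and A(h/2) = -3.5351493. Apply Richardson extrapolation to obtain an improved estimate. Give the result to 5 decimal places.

Extrapolated value = (4·A(h/2) − A(h)) / (4 − 1)
= (4·(-3.5351493) − (-3.4874835)) / 3
= -10.6531137 / 3 = -3.5510379

-3.55104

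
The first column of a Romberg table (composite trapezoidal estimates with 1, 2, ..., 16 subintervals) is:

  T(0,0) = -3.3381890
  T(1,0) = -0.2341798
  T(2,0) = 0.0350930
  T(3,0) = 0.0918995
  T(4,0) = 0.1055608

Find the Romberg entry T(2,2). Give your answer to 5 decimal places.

Richardson extrapolation on the trapezoidal column (denominator 4−1=3):
T(1,1) = -0.2341798 + (-0.2341798 − (-3.3381890))/3 = 0.8004899
T(2,1) = 0.0350930 + (0.0350930 − (-0.2341798))/3 = 0.1248506
T(2,2) = 0.1248506 + (0.1248506 − 0.8004899)/15 = 0.0798080

0.07981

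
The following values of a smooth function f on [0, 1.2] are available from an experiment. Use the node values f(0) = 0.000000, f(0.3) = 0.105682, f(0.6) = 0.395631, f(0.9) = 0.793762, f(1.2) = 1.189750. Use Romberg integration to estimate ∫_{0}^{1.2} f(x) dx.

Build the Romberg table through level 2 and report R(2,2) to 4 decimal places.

0.5581

R(0,0) (trapezoid, 1 panel, h=1.2000): 0.713850
R(1,0) (trapezoid, 2 panels, h=0.6000): 0.594304
R(2,0) (trapezoid, 4 panels, h=0.3000): 0.566985
R(1,1) = 0.594304 + (0.594304 − 0.713850)/3 = 0.554455
R(2,1) = 0.566985 + (0.566985 − 0.594304)/3 = 0.557879
R(2,2) = 0.557879 + (0.557879 − 0.554455)/15 = 0.558107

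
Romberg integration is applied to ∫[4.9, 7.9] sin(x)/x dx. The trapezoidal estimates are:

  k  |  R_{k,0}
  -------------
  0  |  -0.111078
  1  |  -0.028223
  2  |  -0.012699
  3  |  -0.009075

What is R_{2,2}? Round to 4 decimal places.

R_{1,1} = -0.028223 + (-0.028223 − (-0.111078))/3 = -0.000605
R_{2,1} = (4·(-0.012699) − (-0.028223)) / 3 = -0.007524
R_{2,2} = -0.007524 + (-0.007524 − (-0.000605))/15 = -0.007985

-0.0080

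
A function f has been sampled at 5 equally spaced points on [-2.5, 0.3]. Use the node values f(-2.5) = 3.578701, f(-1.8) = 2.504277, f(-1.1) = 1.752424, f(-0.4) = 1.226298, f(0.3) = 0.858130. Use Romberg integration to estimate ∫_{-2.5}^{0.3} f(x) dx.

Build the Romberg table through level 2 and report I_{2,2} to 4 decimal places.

I_{0,0} (trapezoid, 1 panel, h=2.8000): 6.211563
I_{1,0} (trapezoid, 2 panels, h=1.4000): 5.559175
I_{2,0} (trapezoid, 4 panels, h=0.7000): 5.390990
I_{1,1} = 5.559175 + (5.559175 − 6.211563)/3 = 5.341712
I_{2,1} = 5.390990 + (5.390990 − 5.559175)/3 = 5.334928
I_{2,2} = 5.334928 + (5.334928 − 5.341712)/15 = 5.334476

5.3345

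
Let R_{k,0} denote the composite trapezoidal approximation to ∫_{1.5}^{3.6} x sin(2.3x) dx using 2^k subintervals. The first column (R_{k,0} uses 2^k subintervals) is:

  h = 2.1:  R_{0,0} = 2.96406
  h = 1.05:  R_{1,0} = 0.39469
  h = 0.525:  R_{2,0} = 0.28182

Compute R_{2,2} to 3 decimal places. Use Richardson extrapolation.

Richardson extrapolation on the trapezoidal column (denominator 4−1=3):
R_{1,1} = (4·0.39469 − 2.96406) / 3 = -0.46177
R_{2,1} = 0.28182 + (0.28182 − 0.39469)/3 = 0.24420
R_{2,2} = 0.24420 + (0.24420 − (-0.46177))/15 = 0.29126

0.291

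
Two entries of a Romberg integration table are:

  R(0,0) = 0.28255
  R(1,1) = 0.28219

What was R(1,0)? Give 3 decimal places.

From R(1,1) = (4·R(1,0) − R(0,0))/3, solve for R(1,0):
4·R(1,0) = 3·0.28219 + 0.28255 = 1.12912
R(1,0) = 0.28228

0.282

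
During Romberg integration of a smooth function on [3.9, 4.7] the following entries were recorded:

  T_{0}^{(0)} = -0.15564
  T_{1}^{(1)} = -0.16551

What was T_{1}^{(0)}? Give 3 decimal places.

From T_{1}^{(1)} = (4·T_{1}^{(0)} − T_{0}^{(0)})/3, solve for T_{1}^{(0)}:
4·T_{1}^{(0)} = 3·(-0.16551) + (-0.15564) = -0.65217
T_{1}^{(0)} = -0.16304

-0.163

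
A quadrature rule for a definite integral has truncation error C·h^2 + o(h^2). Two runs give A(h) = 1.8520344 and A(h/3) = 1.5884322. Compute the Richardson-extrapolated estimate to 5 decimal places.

1.55548

Extrapolated value = (9·A(h/3) − A(h)) / (9 − 1)
= (9·1.5884322 − 1.8520344) / 8
= 12.4438554 / 8 = 1.5554819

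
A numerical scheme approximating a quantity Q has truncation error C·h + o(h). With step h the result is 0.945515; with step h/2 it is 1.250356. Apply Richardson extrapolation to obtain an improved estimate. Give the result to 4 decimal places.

Extrapolated value = (2·A(h/2) − A(h)) / (2 − 1)
= (2·1.250356 − 0.945515) / 1
= 1.555197 / 1 = 1.555197

1.5552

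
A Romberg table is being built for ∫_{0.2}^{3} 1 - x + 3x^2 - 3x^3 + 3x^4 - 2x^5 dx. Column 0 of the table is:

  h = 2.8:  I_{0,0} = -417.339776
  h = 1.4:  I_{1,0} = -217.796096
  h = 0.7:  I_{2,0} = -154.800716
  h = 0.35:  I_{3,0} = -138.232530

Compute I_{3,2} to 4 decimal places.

-132.6370

Richardson extrapolation on the trapezoidal column (denominator 4−1=3):
I_{2,1} = -154.800716 + (-154.800716 − (-217.796096))/3 = -133.802256
I_{3,1} = (4·(-138.232530) − (-154.800716)) / 3 = -132.709801
I_{3,2} = (16·(-132.709801) − (-133.802256)) / 15 = -132.636971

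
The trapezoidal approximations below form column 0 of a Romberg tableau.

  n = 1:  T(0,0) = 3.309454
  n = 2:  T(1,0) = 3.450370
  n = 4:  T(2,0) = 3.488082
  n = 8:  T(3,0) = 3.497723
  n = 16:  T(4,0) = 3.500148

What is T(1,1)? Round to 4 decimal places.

3.4973

Richardson extrapolation on the trapezoidal column (denominator 4−1=3):
T(1,1) = 3.450370 + (3.450370 − 3.309454)/3 = 3.497342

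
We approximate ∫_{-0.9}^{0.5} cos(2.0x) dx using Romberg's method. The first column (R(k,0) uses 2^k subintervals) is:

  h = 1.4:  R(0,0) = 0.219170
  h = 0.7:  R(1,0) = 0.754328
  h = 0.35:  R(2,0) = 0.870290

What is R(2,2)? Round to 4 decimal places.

0.9074

Richardson extrapolation on the trapezoidal column (denominator 4−1=3):
R(1,1) = (4·0.754328 − 0.219170) / 3 = 0.932714
R(2,1) = 0.870290 + (0.870290 − 0.754328)/3 = 0.908944
R(2,2) = 0.908944 + (0.908944 − 0.932714)/15 = 0.907359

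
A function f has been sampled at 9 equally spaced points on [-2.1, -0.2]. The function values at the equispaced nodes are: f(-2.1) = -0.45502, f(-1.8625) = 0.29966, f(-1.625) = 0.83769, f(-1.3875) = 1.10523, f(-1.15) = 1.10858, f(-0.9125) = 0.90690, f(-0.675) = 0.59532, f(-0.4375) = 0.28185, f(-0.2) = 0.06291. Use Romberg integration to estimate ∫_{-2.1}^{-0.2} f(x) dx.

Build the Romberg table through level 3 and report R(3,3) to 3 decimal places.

1.192

R(0,0) (trapezoid, 1 panel, h=1.9000): -0.37250
R(1,0) (trapezoid, 2 panels, h=0.9500): 0.86690
R(2,0) (trapezoid, 4 panels, h=0.4750): 1.11413
R(3,0) (trapezoid, 8 panels, h=0.2375): 1.17305
R(1,1) = 0.86690 + (0.86690 − (-0.37250))/3 = 1.28003
R(2,1) = 1.11413 + (1.11413 − 0.86690)/3 = 1.19654
R(3,1) = 1.17305 + (1.17305 − 1.11413)/3 = 1.19269
R(2,2) = 1.19654 + (1.19654 − 1.28003)/15 = 1.19097
R(3,2) = 1.19269 + (1.19269 − 1.19654)/15 = 1.19243
R(3,3) = 1.19243 + (1.19243 − 1.19097)/63 = 1.19245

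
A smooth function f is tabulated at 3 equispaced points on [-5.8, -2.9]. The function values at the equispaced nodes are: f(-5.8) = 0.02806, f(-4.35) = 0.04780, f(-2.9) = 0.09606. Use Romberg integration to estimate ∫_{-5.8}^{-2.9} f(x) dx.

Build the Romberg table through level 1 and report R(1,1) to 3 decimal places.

R(0,0) (trapezoid, 1 panel, h=2.9000): 0.17997
R(1,0) (trapezoid, 2 panels, h=1.4500): 0.15930
R(1,1) = 0.15930 + (0.15930 − 0.17997)/3 = 0.15241

0.152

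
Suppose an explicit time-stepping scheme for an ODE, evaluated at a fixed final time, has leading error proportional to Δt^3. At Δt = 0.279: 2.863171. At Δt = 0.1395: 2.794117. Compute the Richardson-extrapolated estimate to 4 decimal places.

Extrapolated value = (8·A(Δt/2) − A(Δt)) / (8 − 1)
= (8·2.794117 − 2.863171) / 7
= 19.489765 / 7 = 2.784252

2.7843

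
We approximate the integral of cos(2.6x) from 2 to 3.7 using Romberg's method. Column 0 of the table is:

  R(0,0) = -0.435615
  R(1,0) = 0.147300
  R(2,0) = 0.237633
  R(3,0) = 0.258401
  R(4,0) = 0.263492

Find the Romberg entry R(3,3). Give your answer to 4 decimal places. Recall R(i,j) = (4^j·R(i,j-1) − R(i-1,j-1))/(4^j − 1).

Richardson extrapolation on the trapezoidal column (denominator 4−1=3):
R(1,1) = (4·0.147300 − (-0.435615)) / 3 = 0.341605
R(2,1) = (4·0.237633 − 0.147300) / 3 = 0.267744
R(3,1) = 0.258401 + (0.258401 − 0.237633)/3 = 0.265324
R(2,2) = (16·0.267744 − 0.341605) / 15 = 0.262820
R(3,2) = 0.265324 + (0.265324 − 0.267744)/15 = 0.265163
R(3,3) = 0.265163 + (0.265163 − 0.262820)/63 = 0.265200

0.2652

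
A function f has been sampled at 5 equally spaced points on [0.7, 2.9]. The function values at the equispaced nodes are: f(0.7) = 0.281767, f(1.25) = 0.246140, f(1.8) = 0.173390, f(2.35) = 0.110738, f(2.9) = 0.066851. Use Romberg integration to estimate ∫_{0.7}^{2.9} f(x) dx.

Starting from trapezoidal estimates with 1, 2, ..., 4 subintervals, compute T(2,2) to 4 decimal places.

T(0,0) (trapezoid, 1 panel, h=2.2000): 0.383480
T(1,0) (trapezoid, 2 panels, h=1.1000): 0.382469
T(2,0) (trapezoid, 4 panels, h=0.5500): 0.387517
T(1,1) = 0.382469 + (0.382469 − 0.383480)/3 = 0.382132
T(2,1) = 0.387517 + (0.387517 − 0.382469)/3 = 0.389200
T(2,2) = 0.389200 + (0.389200 − 0.382132)/15 = 0.389671

0.3897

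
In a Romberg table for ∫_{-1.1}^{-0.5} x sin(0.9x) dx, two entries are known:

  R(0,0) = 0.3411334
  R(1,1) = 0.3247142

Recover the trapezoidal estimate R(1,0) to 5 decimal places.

From R(1,1) = (4·R(1,0) − R(0,0))/3, solve for R(1,0):
4·R(1,0) = 3·0.3247142 + 0.3411334 = 1.3152760
R(1,0) = 0.3288190

0.32882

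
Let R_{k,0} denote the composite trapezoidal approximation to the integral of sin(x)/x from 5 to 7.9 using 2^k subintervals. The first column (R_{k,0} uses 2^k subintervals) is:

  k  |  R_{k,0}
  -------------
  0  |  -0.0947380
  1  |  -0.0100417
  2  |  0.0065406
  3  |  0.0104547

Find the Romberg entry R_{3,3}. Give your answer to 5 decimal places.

Richardson extrapolation on the trapezoidal column (denominator 4−1=3):
R_{1,1} = -0.0100417 + (-0.0100417 − (-0.0947380))/3 = 0.0181904
R_{2,1} = (4·0.0065406 − (-0.0100417)) / 3 = 0.0120680
R_{3,1} = 0.0104547 + (0.0104547 − 0.0065406)/3 = 0.0117594
R_{2,2} = (16·0.0120680 − 0.0181904) / 15 = 0.0116598
R_{3,2} = (16·0.0117594 − 0.0120680) / 15 = 0.0117388
R_{3,3} = 0.0117388 + (0.0117388 − 0.0116598)/63 = 0.0117401

0.01174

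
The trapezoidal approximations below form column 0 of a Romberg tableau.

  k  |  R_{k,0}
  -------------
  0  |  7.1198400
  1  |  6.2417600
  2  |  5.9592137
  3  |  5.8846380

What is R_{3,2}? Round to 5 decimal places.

5.85943

R_{2,1} = (4·5.9592137 − 6.2417600) / 3 = 5.8650316
R_{3,1} = 5.8846380 + (5.8846380 − 5.9592137)/3 = 5.8597794
R_{3,2} = 5.8597794 + (5.8597794 − 5.8650316)/15 = 5.8594293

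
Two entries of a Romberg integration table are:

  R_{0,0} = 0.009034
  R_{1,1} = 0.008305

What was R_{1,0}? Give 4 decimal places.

From R_{1,1} = (4·R_{1,0} − R_{0,0})/3, solve for R_{1,0}:
4·R_{1,0} = 3·0.008305 + 0.009034 = 0.033949
R_{1,0} = 0.008487

0.0085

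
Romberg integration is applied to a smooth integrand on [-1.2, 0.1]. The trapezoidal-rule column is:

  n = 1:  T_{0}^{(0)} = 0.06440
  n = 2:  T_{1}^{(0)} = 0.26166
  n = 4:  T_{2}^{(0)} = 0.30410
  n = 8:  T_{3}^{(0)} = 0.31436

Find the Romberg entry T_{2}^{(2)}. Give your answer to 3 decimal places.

0.318

Richardson extrapolation on the trapezoidal column (denominator 4−1=3):
T_{1}^{(1)} = (4·0.26166 − 0.06440) / 3 = 0.32741
T_{2}^{(1)} = 0.30410 + (0.30410 − 0.26166)/3 = 0.31825
T_{2}^{(2)} = 0.31825 + (0.31825 − 0.32741)/15 = 0.31764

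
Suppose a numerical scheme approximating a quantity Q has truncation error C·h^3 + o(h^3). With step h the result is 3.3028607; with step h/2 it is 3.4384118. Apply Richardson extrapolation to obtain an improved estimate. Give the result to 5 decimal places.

The leading error scales as h^3; refining by a factor of 2 reduces it by 2^3 = 8.
Extrapolated value = (8·A(h/2) − A(h)) / (8 − 1)
= (8·3.4384118 − 3.3028607) / 7
= 24.2044337 / 7 = 3.4577762

3.45778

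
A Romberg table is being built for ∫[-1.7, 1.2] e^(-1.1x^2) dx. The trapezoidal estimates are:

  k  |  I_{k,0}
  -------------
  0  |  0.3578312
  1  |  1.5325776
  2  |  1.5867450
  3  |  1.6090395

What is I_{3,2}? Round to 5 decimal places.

1.61725

Richardson extrapolation on the trapezoidal column (denominator 4−1=3):
I_{2,1} = (4·1.5867450 − 1.5325776) / 3 = 1.6048008
I_{3,1} = 1.6090395 + (1.6090395 − 1.5867450)/3 = 1.6164710
I_{3,2} = (16·1.6164710 − 1.6048008) / 15 = 1.6172490
(Column j=1 coincides with Simpson's rule on the same nodes.)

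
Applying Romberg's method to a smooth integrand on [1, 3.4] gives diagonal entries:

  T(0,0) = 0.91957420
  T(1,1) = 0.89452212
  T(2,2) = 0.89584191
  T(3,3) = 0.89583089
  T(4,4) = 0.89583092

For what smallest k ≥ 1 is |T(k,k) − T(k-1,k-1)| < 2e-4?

|T(1,1) − T(0,0)| = 0.02505208 ≥ 2e-4
|T(2,2) − T(1,1)| = 0.00131979 ≥ 2e-4
|T(3,3) − T(2,2)| = 0.00001102 < 2e-4

k = 3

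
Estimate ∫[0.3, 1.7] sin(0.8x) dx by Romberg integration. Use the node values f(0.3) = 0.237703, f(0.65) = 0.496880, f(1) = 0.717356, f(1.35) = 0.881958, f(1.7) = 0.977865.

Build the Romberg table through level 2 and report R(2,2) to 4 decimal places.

R(0,0) (trapezoid, 1 panel, h=1.4000): 0.850898
R(1,0) (trapezoid, 2 panels, h=0.7000): 0.927598
R(2,0) (trapezoid, 4 panels, h=0.3500): 0.946392
R(1,1) = 0.927598 + (0.927598 − 0.850898)/3 = 0.953165
R(2,1) = 0.946392 + (0.946392 − 0.927598)/3 = 0.952657
R(2,2) = 0.952657 + (0.952657 − 0.953165)/15 = 0.952623

0.9526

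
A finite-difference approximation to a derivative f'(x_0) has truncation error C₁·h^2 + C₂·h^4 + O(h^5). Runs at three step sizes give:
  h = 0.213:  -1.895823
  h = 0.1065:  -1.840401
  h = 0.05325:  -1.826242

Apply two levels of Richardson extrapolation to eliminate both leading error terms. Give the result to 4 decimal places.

First eliminate the h^2 term (factor 2^2 = 4):
  B₁ = (4·(-1.840401) − (-1.895823))/3 = -1.821927
  B₂ = (4·(-1.826242) − (-1.840401))/3 = -1.821522
Then eliminate the h^4 term (factor 2^4 = 16):
  (16·(-1.821522) − (-1.821927))/15 = -1.821495

-1.8215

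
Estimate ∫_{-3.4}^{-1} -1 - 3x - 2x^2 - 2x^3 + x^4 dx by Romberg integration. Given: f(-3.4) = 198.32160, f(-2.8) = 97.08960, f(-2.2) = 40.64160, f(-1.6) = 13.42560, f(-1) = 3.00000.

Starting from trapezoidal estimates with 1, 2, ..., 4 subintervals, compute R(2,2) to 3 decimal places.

R(0,0) (trapezoid, 1 panel, h=2.4000): 241.58592
R(1,0) (trapezoid, 2 panels, h=1.2000): 169.56288
R(2,0) (trapezoid, 4 panels, h=0.6000): 151.09056
R(1,1) = 169.56288 + (169.56288 − 241.58592)/3 = 145.55520
R(2,1) = 151.09056 + (151.09056 − 169.56288)/3 = 144.93312
R(2,2) = 144.93312 + (144.93312 − 145.55520)/15 = 144.89165

144.892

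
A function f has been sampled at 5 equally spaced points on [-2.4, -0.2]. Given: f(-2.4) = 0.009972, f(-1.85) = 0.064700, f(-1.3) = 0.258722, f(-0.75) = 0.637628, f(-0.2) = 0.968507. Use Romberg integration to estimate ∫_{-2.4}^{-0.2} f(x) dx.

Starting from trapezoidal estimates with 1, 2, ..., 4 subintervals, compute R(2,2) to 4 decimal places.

0.7927

R(0,0) (trapezoid, 1 panel, h=2.2000): 1.076327
R(1,0) (trapezoid, 2 panels, h=1.1000): 0.822758
R(2,0) (trapezoid, 4 panels, h=0.5500): 0.797659
R(1,1) = 0.822758 + (0.822758 − 1.076327)/3 = 0.738235
R(2,1) = 0.797659 + (0.797659 − 0.822758)/3 = 0.789293
R(2,2) = 0.789293 + (0.789293 − 0.738235)/15 = 0.792697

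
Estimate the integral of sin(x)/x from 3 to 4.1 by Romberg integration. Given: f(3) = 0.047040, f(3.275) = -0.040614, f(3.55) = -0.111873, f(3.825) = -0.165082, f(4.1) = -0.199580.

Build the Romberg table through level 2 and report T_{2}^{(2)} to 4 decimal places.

-0.1099

T_{0}^{(0)} (trapezoid, 1 panel, h=1.1000): -0.083897
T_{1}^{(0)} (trapezoid, 2 panels, h=0.5500): -0.103479
T_{2}^{(0)} (trapezoid, 4 panels, h=0.2750): -0.108306
T_{1}^{(1)} = -0.103479 + (-0.103479 − (-0.083897))/3 = -0.110006
T_{2}^{(1)} = -0.108306 + (-0.108306 − (-0.103479))/3 = -0.109915
T_{2}^{(2)} = -0.109915 + (-0.109915 − (-0.110006))/15 = -0.109909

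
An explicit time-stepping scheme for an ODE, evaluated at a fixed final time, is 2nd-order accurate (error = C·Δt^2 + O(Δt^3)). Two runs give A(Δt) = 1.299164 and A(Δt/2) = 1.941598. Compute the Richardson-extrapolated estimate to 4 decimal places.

2.1557

Extrapolated value = (4·A(Δt/2) − A(Δt)) / (4 − 1)
= (4·1.941598 − 1.299164) / 3
= 6.467228 / 3 = 2.155743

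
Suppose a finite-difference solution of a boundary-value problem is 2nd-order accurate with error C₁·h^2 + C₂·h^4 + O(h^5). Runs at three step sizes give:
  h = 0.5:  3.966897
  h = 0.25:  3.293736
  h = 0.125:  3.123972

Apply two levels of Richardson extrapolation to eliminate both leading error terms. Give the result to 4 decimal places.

3.0673

First eliminate the h^2 term (factor 2^2 = 4):
  B₁ = (4·3.293736 − 3.966897)/3 = 3.069349
  B₂ = (4·3.123972 − 3.293736)/3 = 3.067384
Then eliminate the h^4 term (factor 2^4 = 16):
  (16·3.067384 − 3.069349)/15 = 3.067253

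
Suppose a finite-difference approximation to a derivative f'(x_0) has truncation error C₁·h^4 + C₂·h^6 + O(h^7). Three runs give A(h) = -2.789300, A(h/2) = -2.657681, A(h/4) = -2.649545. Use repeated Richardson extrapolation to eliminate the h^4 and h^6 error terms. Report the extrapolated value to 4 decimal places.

First eliminate the h^4 term (factor 2^4 = 16):
  B₁ = (16·(-2.657681) − (-2.789300))/15 = -2.648906
  B₂ = (16·(-2.649545) − (-2.657681))/15 = -2.649003
Then eliminate the h^6 term (factor 2^6 = 64):
  (64·(-2.649003) − (-2.648906))/63 = -2.649005

-2.6490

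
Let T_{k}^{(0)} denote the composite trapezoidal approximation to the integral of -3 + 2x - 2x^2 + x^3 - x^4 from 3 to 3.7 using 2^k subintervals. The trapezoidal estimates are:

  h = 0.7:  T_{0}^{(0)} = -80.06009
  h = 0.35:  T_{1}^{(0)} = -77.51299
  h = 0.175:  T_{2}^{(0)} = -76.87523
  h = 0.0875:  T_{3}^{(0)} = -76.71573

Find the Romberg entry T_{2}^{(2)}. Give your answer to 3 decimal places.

Richardson extrapolation on the trapezoidal column (denominator 4−1=3):
T_{1}^{(1)} = (4·(-77.51299) − (-80.06009)) / 3 = -76.66396
T_{2}^{(1)} = -76.87523 + (-76.87523 − (-77.51299))/3 = -76.66264
T_{2}^{(2)} = -76.66264 + (-76.66264 − (-76.66396))/15 = -76.66255

-76.663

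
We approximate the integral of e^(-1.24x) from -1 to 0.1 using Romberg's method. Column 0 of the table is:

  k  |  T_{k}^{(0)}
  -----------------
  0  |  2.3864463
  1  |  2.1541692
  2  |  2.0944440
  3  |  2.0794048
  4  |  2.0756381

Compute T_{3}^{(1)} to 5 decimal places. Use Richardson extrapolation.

2.07439

Richardson extrapolation on the trapezoidal column (denominator 4−1=3):
T_{3}^{(1)} = 2.0794048 + (2.0794048 − 2.0944440)/3 = 2.0743917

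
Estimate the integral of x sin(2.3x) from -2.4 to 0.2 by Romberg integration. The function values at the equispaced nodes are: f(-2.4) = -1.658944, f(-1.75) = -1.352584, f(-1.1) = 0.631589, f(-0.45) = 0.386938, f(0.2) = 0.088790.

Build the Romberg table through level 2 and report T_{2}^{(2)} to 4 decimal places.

-0.9913

T_{0}^{(0)} (trapezoid, 1 panel, h=2.6000): -2.041200
T_{1}^{(0)} (trapezoid, 2 panels, h=1.3000): -0.199534
T_{2}^{(0)} (trapezoid, 4 panels, h=0.6500): -0.727437
T_{1}^{(1)} = -0.199534 + (-0.199534 − (-2.041200))/3 = 0.414355
T_{2}^{(1)} = -0.727437 + (-0.727437 − (-0.199534))/3 = -0.903405
T_{2}^{(2)} = -0.903405 + (-0.903405 − 0.414355)/15 = -0.991256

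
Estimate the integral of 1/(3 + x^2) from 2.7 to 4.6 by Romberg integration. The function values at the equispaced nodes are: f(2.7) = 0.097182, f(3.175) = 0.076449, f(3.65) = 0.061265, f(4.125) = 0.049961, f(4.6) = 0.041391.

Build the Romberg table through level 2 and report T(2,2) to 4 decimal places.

T(0,0) (trapezoid, 1 panel, h=1.9000): 0.131644
T(1,0) (trapezoid, 2 panels, h=0.9500): 0.124024
T(2,0) (trapezoid, 4 panels, h=0.4750): 0.122057
T(1,1) = 0.124024 + (0.124024 − 0.131644)/3 = 0.121484
T(2,1) = 0.122057 + (0.122057 − 0.124024)/3 = 0.121401
T(2,2) = 0.121401 + (0.121401 − 0.121484)/15 = 0.121395

0.1214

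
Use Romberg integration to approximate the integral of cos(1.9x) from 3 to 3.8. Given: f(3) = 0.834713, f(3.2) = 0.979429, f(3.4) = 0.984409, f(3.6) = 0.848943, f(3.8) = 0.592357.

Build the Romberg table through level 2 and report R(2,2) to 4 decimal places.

0.7139

R(0,0) (trapezoid, 1 panel, h=0.8000): 0.570828
R(1,0) (trapezoid, 2 panels, h=0.4000): 0.679178
R(2,0) (trapezoid, 4 panels, h=0.2000): 0.705263
R(1,1) = 0.679178 + (0.679178 − 0.570828)/3 = 0.715295
R(2,1) = 0.705263 + (0.705263 − 0.679178)/3 = 0.713958
R(2,2) = 0.713958 + (0.713958 − 0.715295)/15 = 0.713869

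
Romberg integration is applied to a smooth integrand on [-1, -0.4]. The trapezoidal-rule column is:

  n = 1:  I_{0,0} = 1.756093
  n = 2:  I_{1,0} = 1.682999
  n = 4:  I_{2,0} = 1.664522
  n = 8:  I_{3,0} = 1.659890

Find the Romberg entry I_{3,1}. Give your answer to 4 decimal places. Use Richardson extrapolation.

I_{3,1} = 1.659890 + (1.659890 − 1.664522)/3 = 1.658346
(Column j=1 coincides with Simpson's rule on the same nodes.)

1.6583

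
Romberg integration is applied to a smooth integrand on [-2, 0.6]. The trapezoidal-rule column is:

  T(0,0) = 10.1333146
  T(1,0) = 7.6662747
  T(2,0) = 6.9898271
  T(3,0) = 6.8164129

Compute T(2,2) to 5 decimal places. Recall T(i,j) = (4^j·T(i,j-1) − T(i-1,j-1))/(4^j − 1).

T(1,1) = (4·7.6662747 − 10.1333146) / 3 = 6.8439281
T(2,1) = (4·6.9898271 − 7.6662747) / 3 = 6.7643446
T(2,2) = 6.7643446 + (6.7643446 − 6.8439281)/15 = 6.7590390

6.75904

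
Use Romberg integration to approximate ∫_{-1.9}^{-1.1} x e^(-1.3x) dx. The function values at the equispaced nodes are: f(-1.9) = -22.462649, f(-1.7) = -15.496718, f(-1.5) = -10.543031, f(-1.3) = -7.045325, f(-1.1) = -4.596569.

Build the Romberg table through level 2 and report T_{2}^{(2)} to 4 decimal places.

T_{0}^{(0)} (trapezoid, 1 panel, h=0.8000): -10.823687
T_{1}^{(0)} (trapezoid, 2 panels, h=0.4000): -9.629056
T_{2}^{(0)} (trapezoid, 4 panels, h=0.2000): -9.322937
T_{1}^{(1)} = -9.629056 + (-9.629056 − (-10.823687))/3 = -9.230846
T_{2}^{(1)} = -9.322937 + (-9.322937 − (-9.629056))/3 = -9.220897
T_{2}^{(2)} = -9.220897 + (-9.220897 − (-9.230846))/15 = -9.220234

-9.2202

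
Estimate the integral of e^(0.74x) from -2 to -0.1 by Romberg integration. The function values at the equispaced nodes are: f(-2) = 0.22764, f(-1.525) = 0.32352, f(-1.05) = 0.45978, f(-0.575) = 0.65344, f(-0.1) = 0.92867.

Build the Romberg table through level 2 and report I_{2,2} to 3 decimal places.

0.947

I_{0,0} (trapezoid, 1 panel, h=1.9000): 1.09849
I_{1,0} (trapezoid, 2 panels, h=0.9500): 0.98604
I_{2,0} (trapezoid, 4 panels, h=0.4750): 0.95708
I_{1,1} = 0.98604 + (0.98604 − 1.09849)/3 = 0.94856
I_{2,1} = 0.95708 + (0.95708 − 0.98604)/3 = 0.94743
I_{2,2} = 0.94743 + (0.94743 − 0.94856)/15 = 0.94735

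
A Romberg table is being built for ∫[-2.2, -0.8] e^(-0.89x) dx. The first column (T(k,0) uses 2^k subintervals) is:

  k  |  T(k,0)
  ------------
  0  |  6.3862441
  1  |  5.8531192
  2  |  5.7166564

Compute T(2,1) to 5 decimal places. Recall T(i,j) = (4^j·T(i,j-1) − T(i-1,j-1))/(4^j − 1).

5.67117

Richardson extrapolation on the trapezoidal column (denominator 4−1=3):
T(2,1) = 5.7166564 + (5.7166564 − 5.8531192)/3 = 5.6711688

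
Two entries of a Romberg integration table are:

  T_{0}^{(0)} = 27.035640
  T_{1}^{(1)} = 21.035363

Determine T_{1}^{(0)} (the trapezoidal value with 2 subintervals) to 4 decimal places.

From T_{1}^{(1)} = (4·T_{1}^{(0)} − T_{0}^{(0)})/3, solve for T_{1}^{(0)}:
4·T_{1}^{(0)} = 3·21.035363 + 27.035640 = 90.141729
T_{1}^{(0)} = 22.535432

22.5354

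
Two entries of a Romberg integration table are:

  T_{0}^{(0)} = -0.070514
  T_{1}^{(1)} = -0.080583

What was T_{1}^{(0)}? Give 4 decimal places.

-0.0781

From T_{1}^{(1)} = (4·T_{1}^{(0)} − T_{0}^{(0)})/3, solve for T_{1}^{(0)}:
4·T_{1}^{(0)} = 3·(-0.080583) + (-0.070514) = -0.312263
T_{1}^{(0)} = -0.078066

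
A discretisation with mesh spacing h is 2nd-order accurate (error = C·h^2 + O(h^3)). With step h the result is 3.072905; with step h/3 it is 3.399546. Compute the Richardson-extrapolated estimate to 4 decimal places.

The leading error scales as h^2; refining by a factor of 3 reduces it by 3^2 = 9.
Extrapolated value = (9·A(h/3) − A(h)) / (9 − 1)
= (9·3.399546 − 3.072905) / 8
= 27.523009 / 8 = 3.440376

3.4404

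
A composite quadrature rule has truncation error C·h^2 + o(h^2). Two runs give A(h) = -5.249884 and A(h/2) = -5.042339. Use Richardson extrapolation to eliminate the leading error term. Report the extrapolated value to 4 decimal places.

-4.9732

Extrapolated value = (4·A(h/2) − A(h)) / (4 − 1)
= (4·(-5.042339) − (-5.249884)) / 3
= -14.919472 / 3 = -4.973157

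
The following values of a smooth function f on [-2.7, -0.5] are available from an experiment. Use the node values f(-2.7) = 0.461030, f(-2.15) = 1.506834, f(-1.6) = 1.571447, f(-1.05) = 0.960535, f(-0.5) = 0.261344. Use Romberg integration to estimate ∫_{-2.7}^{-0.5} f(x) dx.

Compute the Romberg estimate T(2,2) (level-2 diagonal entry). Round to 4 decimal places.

T(0,0) (trapezoid, 1 panel, h=2.2000): 0.794611
T(1,0) (trapezoid, 2 panels, h=1.1000): 2.125897
T(2,0) (trapezoid, 4 panels, h=0.5500): 2.420002
T(1,1) = 2.125897 + (2.125897 − 0.794611)/3 = 2.569659
T(2,1) = 2.420002 + (2.420002 − 2.125897)/3 = 2.518037
T(2,2) = 2.518037 + (2.518037 − 2.569659)/15 = 2.514596

2.5146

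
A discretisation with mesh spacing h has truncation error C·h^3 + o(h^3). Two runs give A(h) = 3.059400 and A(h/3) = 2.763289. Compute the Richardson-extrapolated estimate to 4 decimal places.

2.7519

Extrapolated value = (27·A(h/3) − A(h)) / (27 − 1)
= (27·2.763289 − 3.059400) / 26
= 71.549403 / 26 = 2.751900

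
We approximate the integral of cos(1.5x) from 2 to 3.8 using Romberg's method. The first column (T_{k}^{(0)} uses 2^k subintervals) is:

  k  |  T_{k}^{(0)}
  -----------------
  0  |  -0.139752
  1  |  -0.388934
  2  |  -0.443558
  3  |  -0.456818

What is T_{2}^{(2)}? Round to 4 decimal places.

Richardson extrapolation on the trapezoidal column (denominator 4−1=3):
T_{1}^{(1)} = -0.388934 + (-0.388934 − (-0.139752))/3 = -0.471995
T_{2}^{(1)} = -0.443558 + (-0.443558 − (-0.388934))/3 = -0.461766
T_{2}^{(2)} = -0.461766 + (-0.461766 − (-0.471995))/15 = -0.461084
(Column j=1 coincides with Simpson's rule on the same nodes.)

-0.4611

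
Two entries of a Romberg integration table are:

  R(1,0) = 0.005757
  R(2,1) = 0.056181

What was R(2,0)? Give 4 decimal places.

From R(2,1) = (4·R(2,0) − R(1,0))/3, solve for R(2,0):
4·R(2,0) = 3·0.056181 + 0.005757 = 0.174300
R(2,0) = 0.043575

0.0436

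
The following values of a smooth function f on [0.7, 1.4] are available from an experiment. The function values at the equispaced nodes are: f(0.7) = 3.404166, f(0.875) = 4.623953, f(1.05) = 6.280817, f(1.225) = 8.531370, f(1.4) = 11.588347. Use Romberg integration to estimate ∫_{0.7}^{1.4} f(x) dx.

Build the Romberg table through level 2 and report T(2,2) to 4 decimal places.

T(0,0) (trapezoid, 1 panel, h=0.7000): 5.247380
T(1,0) (trapezoid, 2 panels, h=0.3500): 4.821976
T(2,0) (trapezoid, 4 panels, h=0.1750): 4.713169
T(1,1) = 4.821976 + (4.821976 − 5.247380)/3 = 4.680175
T(2,1) = 4.713169 + (4.713169 − 4.821976)/3 = 4.676900
T(2,2) = 4.676900 + (4.676900 − 4.680175)/15 = 4.676682

4.6767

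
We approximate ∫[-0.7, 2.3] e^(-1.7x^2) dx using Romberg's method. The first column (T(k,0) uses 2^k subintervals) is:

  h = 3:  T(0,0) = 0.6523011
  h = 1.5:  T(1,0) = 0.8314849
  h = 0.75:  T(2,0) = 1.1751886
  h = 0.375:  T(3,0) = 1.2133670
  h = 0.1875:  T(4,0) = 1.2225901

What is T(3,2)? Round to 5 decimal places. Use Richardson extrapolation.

1.22185

T(2,1) = (4·1.1751886 − 0.8314849) / 3 = 1.2897565
T(3,1) = 1.2133670 + (1.2133670 − 1.1751886)/3 = 1.2260931
T(3,2) = (16·1.2260931 − 1.2897565) / 15 = 1.2218489
(Column j=1 coincides with Simpson's rule on the same nodes.)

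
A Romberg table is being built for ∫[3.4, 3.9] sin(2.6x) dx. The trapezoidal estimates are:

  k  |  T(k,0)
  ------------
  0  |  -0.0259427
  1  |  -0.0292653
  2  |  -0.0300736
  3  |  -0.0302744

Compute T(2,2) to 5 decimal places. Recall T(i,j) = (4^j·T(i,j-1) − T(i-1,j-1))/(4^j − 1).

-0.03034

T(1,1) = (4·(-0.0292653) − (-0.0259427)) / 3 = -0.0303728
T(2,1) = -0.0300736 + (-0.0300736 − (-0.0292653))/3 = -0.0303430
T(2,2) = -0.0303430 + (-0.0303430 − (-0.0303728))/15 = -0.0303410
(Column j=1 coincides with Simpson's rule on the same nodes.)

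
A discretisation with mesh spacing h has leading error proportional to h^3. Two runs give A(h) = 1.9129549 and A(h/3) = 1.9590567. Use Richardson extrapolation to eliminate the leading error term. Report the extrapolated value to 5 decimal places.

1.96083

Extrapolated value = (27·A(h/3) − A(h)) / (27 − 1)
= (27·1.9590567 − 1.9129549) / 26
= 50.9815760 / 26 = 1.9608298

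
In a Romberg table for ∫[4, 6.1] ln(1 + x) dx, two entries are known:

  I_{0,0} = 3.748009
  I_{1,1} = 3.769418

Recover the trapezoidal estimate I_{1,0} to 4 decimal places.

From I_{1,1} = (4·I_{1,0} − I_{0,0})/3, solve for I_{1,0}:
4·I_{1,0} = 3·3.769418 + 3.748009 = 15.056263
I_{1,0} = 3.764066

3.7641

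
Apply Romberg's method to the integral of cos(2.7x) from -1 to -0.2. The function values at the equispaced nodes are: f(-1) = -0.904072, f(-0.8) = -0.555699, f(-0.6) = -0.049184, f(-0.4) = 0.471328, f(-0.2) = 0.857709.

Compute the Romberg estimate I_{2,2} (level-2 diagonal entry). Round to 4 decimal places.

-0.0321

I_{0,0} (trapezoid, 1 panel, h=0.8000): -0.018545
I_{1,0} (trapezoid, 2 panels, h=0.4000): -0.028946
I_{2,0} (trapezoid, 4 panels, h=0.2000): -0.031347
I_{1,1} = -0.028946 + (-0.028946 − (-0.018545))/3 = -0.032413
I_{2,1} = -0.031347 + (-0.031347 − (-0.028946))/3 = -0.032147
I_{2,2} = -0.032147 + (-0.032147 − (-0.032413))/15 = -0.032129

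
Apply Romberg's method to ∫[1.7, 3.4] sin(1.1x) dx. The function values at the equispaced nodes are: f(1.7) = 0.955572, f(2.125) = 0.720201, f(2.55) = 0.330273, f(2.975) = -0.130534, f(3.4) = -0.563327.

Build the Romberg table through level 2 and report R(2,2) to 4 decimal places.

R(0,0) (trapezoid, 1 panel, h=1.7000): 0.333408
R(1,0) (trapezoid, 2 panels, h=0.8500): 0.447436
R(2,0) (trapezoid, 4 panels, h=0.4250): 0.474327
R(1,1) = 0.447436 + (0.447436 − 0.333408)/3 = 0.485445
R(2,1) = 0.474327 + (0.474327 − 0.447436)/3 = 0.483291
R(2,2) = 0.483291 + (0.483291 − 0.485445)/15 = 0.483147

0.4831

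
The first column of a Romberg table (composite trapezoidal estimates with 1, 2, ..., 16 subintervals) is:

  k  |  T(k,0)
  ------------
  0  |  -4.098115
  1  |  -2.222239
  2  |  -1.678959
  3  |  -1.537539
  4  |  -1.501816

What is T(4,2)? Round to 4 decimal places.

-1.4899

T(3,1) = -1.537539 + (-1.537539 − (-1.678959))/3 = -1.490399
T(4,1) = (4·(-1.501816) − (-1.537539)) / 3 = -1.489908
T(4,2) = (16·(-1.489908) − (-1.490399)) / 15 = -1.489875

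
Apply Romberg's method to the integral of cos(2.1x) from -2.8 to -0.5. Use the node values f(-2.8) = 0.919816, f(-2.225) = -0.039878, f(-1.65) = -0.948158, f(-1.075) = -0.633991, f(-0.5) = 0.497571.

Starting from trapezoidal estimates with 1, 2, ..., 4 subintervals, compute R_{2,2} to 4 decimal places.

-0.5883

R_{0,0} (trapezoid, 1 panel, h=2.3000): 1.629995
R_{1,0} (trapezoid, 2 panels, h=1.1500): -0.275384
R_{2,0} (trapezoid, 4 panels, h=0.5750): -0.525167
R_{1,1} = -0.275384 + (-0.275384 − 1.629995)/3 = -0.910510
R_{2,1} = -0.525167 + (-0.525167 − (-0.275384))/3 = -0.608428
R_{2,2} = -0.608428 + (-0.608428 − (-0.910510))/15 = -0.588289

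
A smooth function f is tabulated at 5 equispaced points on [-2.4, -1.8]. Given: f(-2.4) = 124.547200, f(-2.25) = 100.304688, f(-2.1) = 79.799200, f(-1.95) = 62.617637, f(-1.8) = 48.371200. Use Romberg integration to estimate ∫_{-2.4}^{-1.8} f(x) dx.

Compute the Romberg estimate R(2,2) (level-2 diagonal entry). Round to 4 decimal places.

49.2102

R(0,0) (trapezoid, 1 panel, h=0.6000): 51.875520
R(1,0) (trapezoid, 2 panels, h=0.3000): 49.877520
R(2,0) (trapezoid, 4 panels, h=0.1500): 49.377109
R(1,1) = 49.877520 + (49.877520 − 51.875520)/3 = 49.211520
R(2,1) = 49.377109 + (49.377109 − 49.877520)/3 = 49.210305
R(2,2) = 49.210305 + (49.210305 − 49.211520)/15 = 49.210224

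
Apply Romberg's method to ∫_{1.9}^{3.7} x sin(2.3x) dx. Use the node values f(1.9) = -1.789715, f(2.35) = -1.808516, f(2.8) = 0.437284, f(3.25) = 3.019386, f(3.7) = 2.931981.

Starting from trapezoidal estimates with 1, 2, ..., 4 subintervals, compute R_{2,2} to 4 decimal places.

1.0398

R_{0,0} (trapezoid, 1 panel, h=1.8000): 1.028039
R_{1,0} (trapezoid, 2 panels, h=0.9000): 0.907575
R_{2,0} (trapezoid, 4 panels, h=0.4500): 0.998679
R_{1,1} = 0.907575 + (0.907575 − 1.028039)/3 = 0.867420
R_{2,1} = 0.998679 + (0.998679 − 0.907575)/3 = 1.029047
R_{2,2} = 1.029047 + (1.029047 − 0.867420)/15 = 1.039822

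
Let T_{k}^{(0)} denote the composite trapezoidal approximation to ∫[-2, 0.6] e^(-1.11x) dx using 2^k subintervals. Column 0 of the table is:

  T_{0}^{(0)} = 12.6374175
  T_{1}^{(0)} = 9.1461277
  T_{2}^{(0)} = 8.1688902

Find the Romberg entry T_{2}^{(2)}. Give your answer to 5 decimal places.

7.83386

T_{1}^{(1)} = 9.1461277 + (9.1461277 − 12.6374175)/3 = 7.9823644
T_{2}^{(1)} = 8.1688902 + (8.1688902 − 9.1461277)/3 = 7.8431444
T_{2}^{(2)} = (16·7.8431444 − 7.9823644) / 15 = 7.8338631
(Column j=1 coincides with Simpson's rule on the same nodes.)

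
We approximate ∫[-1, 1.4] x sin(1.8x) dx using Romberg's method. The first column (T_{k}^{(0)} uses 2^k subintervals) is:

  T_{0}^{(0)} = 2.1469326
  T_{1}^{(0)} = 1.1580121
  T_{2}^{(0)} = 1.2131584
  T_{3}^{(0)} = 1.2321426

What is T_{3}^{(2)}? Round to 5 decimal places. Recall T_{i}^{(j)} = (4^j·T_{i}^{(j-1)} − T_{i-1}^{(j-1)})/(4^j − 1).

Richardson extrapolation on the trapezoidal column (denominator 4−1=3):
T_{2}^{(1)} = (4·1.2131584 − 1.1580121) / 3 = 1.2315405
T_{3}^{(1)} = 1.2321426 + (1.2321426 − 1.2131584)/3 = 1.2384707
T_{3}^{(2)} = (16·1.2384707 − 1.2315405) / 15 = 1.2389327
(Column j=1 coincides with Simpson's rule on the same nodes.)

1.23893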